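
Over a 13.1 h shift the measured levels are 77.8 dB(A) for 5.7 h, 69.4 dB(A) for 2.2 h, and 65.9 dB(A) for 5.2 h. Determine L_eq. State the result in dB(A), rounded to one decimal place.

L_eq = 10·log₁₀[(1/T)·Σ tᵢ·10^(Lᵢ/10)] with T = 13.1 h.
Σ tᵢ·10^(Lᵢ/10) = 5.7·10^(77.8/10) + 2.2·10^(69.4/10) + 5.2·10^(65.9/10) = 3.829e+08.
L_eq = 10·log₁₀(3.829e+08/13.1) = 74.66 dB(A).

74.7 dB(A)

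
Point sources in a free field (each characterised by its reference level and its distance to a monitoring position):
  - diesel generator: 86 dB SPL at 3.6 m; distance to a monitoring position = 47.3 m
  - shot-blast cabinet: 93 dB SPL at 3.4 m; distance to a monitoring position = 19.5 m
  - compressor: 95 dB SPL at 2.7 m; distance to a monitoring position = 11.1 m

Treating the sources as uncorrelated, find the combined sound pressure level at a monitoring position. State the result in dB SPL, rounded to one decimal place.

84.0 dB SPL

First find each source's level at the receiver (point-source: −20·log₁₀(r/r_ref)), then combine on an intensity basis.
diesel generator: 86 − 20·log₁₀(47.3/3.6) = 86 − 22.37 = 63.63 dB SPL.
shot-blast cabinet: 93 − 20·log₁₀(19.5/3.4) = 93 − 15.17 = 77.83 dB SPL.
compressor: 95 − 20·log₁₀(11.1/2.7) = 95 − 12.28 = 82.72 dB SPL.
Σ 10^(L/10) = 2.501e+08 → L_total = 10·log₁₀(2.501e+08) = 83.98 dB SPL.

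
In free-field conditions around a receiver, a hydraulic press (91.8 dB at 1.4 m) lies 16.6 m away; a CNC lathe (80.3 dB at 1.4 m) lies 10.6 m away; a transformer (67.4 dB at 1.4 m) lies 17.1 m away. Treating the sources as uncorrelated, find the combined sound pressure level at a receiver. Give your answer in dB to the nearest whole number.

71 dB

Propagate each source to the receiver with L = L_ref − 20·log₁₀(r/r_ref), then add intensities.
hydraulic press: 91.8 − 20·log₁₀(16.6/1.4) = 91.8 − 21.48 = 70.32 dB.
CNC lathe: 80.3 − 20·log₁₀(10.6/1.4) = 80.3 − 17.58 = 62.72 dB.
transformer: 67.4 − 20·log₁₀(17.1/1.4) = 67.4 − 21.74 = 45.66 dB.
Σ 10^(L/10) = 1.267e+07 → L_total = 10·log₁₀(1.267e+07) = 71.03 dB.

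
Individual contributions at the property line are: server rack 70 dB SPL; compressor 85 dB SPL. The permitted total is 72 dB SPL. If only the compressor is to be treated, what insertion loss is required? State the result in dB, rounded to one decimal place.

17.3 dB

Everything except the compressor sums to 10^(70/10) = 1.000e+07 in linear terms, 70.00 dB SPL.
To meet 72 dB SPL overall, the treated compressor may contribute at most 10^(72/10) − 1.000e+07 = 5.849e+06, i.e. 67.67 dB SPL.
Required insertion loss = 85 − 67.67 = 17.33 dB.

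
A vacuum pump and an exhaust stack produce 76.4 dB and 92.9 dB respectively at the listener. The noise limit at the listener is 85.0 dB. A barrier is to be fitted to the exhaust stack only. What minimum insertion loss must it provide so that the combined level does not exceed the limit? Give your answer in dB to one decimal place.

Everything except the exhaust stack sums to 10^(76.4/10) = 4.365e+07 in linear terms, 76.40 dB.
The limit corresponds to 10^(85.0/10) = 3.162e+08; subtracting the fixed part leaves 2.726e+08 for the exhaust stack, i.e. 84.35 dB.
Required insertion loss = 92.9 − 84.35 = 8.55 dB.

8.5 dB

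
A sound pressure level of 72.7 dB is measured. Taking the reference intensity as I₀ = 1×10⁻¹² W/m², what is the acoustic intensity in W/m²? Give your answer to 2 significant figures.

I = I₀·10^(L/10) = 10⁻¹² × 10^(72.7/10) = 10^(-4.730).

1.9e-05 W/m²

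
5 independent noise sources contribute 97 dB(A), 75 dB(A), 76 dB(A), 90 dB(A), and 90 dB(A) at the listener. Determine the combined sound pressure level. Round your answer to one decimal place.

Incoherent sources combine by intensity addition: L_total = 10·log₁₀(Σ 10^(L_i/10)).
Σ 10^(L/10) = 10^(97/10) + 10^(75/10) + 10^(76/10) + 10^(90/10) + 10^(90/10) = 7.083e+09.
L_total = 10·log₁₀(7.083e+09) = 98.50 dB(A).

98.5 dB(A)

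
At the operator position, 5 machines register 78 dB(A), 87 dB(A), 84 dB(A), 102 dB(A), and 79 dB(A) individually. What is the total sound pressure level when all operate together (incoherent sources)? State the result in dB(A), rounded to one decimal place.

Incoherent sources combine by intensity addition: L_total = 10·log₁₀(Σ 10^(L_i/10)).
Σ 10^(L/10) = 10^(78/10) + 10^(87/10) + 10^(84/10) + 10^(102/10) + 10^(79/10) = 1.674e+10.
L_total = 10·log₁₀(1.674e+10) = 102.24 dB(A).

102.2 dB(A)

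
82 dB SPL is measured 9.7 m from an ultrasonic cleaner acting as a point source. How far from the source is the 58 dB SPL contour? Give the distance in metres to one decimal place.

153.7 m

Point-source spreading drops the level by 20·log₁₀(r₂/r₁); inverting, r₂/r₁ = 10^(ΔL/20).
r₂ = 9.7·10^((82−58)/20) = 9.7·10^(24.0/20) = 153.73 m.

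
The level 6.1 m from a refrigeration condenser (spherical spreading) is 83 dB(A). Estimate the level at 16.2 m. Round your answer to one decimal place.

74.5 dB(A)

Point-source attenuation: ΔL = 20·log₁₀(r₂/r₁) = 20·log₁₀(16.2/6.1) = 8.484 dB.
L₂ = 83 − 20·log₁₀(16.2/6.1) = 83 − 8.484 = 74.52 dB(A).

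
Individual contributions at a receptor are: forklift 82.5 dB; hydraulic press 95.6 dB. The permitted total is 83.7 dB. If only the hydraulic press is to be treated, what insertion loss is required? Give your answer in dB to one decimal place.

The untreated sources together contribute 10^(82.5/10) = 1.778e+08, i.e. 82.50 dB.
The limit corresponds to 10^(83.7/10) = 2.344e+08; subtracting the fixed part leaves 5.659e+07 for the hydraulic press, i.e. 77.53 dB.
So the hydraulic press must be reduced from 95.6 to 77.53 dB: IL = 18.07 dB.

18.1 dB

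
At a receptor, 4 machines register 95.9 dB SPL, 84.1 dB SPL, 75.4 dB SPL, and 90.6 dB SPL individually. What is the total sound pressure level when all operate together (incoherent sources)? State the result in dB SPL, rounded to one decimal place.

97.3 dB SPL

For uncorrelated sources the intensities add, so convert each level to linear form, sum, and take 10·log₁₀ of the total.
Σ 10^(L/10) = 10^(95.9/10) + 10^(84.1/10) + 10^(75.4/10) + 10^(90.6/10) = 5.330e+09.
L_total = 10·log₁₀(5.330e+09) = 97.27 dB SPL.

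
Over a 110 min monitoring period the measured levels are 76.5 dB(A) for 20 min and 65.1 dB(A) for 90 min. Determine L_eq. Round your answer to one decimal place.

The energy average is taken in the linear domain: L_eq = 10·log₁₀[(Σ tᵢ·10^(Lᵢ/10))/T], T = 110 min.
Σ tᵢ·10^(Lᵢ/10) = 20·10^(76.5/10) + 90·10^(65.1/10) = 1.185e+09.
L_eq = 10·log₁₀(1.185e+09/110) = 70.32 dB(A).

70.3 dB(A)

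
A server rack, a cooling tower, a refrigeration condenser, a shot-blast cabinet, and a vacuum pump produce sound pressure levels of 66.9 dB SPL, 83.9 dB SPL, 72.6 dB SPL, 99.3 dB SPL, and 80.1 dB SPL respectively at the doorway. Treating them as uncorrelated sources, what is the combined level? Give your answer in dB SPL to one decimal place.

99.5 dB SPL

For uncorrelated sources the intensities add, so convert each level to linear form, sum, and take 10·log₁₀ of the total.
Σ 10^(L/10) = 10^(66.9/10) + 10^(83.9/10) + 10^(72.6/10) + 10^(99.3/10) + 10^(80.1/10) = 8.882e+09.
L_total = 10·log₁₀(8.882e+09) = 99.49 dB SPL.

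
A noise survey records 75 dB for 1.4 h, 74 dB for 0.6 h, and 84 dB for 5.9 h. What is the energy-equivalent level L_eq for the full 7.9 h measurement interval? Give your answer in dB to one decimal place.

The energy average is taken in the linear domain: L_eq = 10·log₁₀[(Σ tᵢ·10^(Lᵢ/10))/T], T = 7.9 h.
Σ tᵢ·10^(Lᵢ/10) = 1.4·10^(75/10) + 0.6·10^(74/10) + 5.9·10^(84/10) = 1.541e+09.
L_eq = 10·log₁₀(1.541e+09/7.9) = 82.90 dB.

82.9 dB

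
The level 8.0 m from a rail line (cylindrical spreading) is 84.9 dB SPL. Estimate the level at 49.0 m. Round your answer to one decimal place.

77.0 dB SPL

Line-source attenuation: ΔL = 10·log₁₀(r₂/r₁) = 10·log₁₀(49.0/8.0) = 7.871 dB.
L₂ = 84.9 − 10·log₁₀(49.0/8.0) = 84.9 − 7.871 = 77.03 dB SPL.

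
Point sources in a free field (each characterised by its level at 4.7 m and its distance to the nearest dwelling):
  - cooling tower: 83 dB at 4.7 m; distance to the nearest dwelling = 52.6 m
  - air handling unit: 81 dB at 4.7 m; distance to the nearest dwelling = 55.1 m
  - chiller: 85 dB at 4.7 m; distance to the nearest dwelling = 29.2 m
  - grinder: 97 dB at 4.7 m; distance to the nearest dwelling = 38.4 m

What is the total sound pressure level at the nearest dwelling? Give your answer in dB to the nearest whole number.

Propagate each source to the receiver with L = L_ref − 20·log₁₀(r/r_ref), then add intensities.
cooling tower: 83 − 20·log₁₀(52.6/4.7) = 83 − 20.98 = 62.02 dB.
air handling unit: 81 − 20·log₁₀(55.1/4.7) = 81 − 21.38 = 59.62 dB.
chiller: 85 − 20·log₁₀(29.2/4.7) = 85 − 15.87 = 69.13 dB.
grinder: 97 − 20·log₁₀(38.4/4.7) = 97 − 18.24 = 78.76 dB.
Σ 10^(L/10) = 8.578e+07 → L_total = 10·log₁₀(8.578e+07) = 79.33 dB.

79 dB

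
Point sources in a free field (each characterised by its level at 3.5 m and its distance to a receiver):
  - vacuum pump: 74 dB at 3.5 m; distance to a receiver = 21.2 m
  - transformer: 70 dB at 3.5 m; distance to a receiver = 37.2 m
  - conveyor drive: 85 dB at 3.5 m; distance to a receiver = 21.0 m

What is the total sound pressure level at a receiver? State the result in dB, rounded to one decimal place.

First find each source's level at the receiver (point-source: −20·log₁₀(r/r_ref)), then combine on an intensity basis.
vacuum pump: 74 − 20·log₁₀(21.2/3.5) = 74 − 15.65 = 58.35 dB.
transformer: 70 − 20·log₁₀(37.2/3.5) = 70 − 20.53 = 49.47 dB.
conveyor drive: 85 − 20·log₁₀(21.0/3.5) = 85 − 15.56 = 69.44 dB.
Σ 10^(L/10) = 9.557e+06 → L_total = 10·log₁₀(9.557e+06) = 69.80 dB.

69.8 dB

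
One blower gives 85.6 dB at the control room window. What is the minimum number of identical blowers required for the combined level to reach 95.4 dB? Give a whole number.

The shortfall is 95.4 − 85.6 = 9.8 dB, and N units add 10·log₁₀ N, so need 10·log₁₀ N ≥ 9.8.
N ≥ 10^(9.8/10) = 9.550, so N = 10.

10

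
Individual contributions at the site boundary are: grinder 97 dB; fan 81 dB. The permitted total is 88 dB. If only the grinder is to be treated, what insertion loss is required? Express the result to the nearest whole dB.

10 dB

Fixed contribution from the other source: Σ 10^(L/10) = 10^(81/10) = 1.259e+08 (81.00 dB).
To meet 88 dB overall, the treated grinder may contribute at most 10^(88/10) − 1.259e+08 = 5.051e+08, i.e. 87.03 dB.
Required insertion loss = 97 − 87.03 = 9.97 dB.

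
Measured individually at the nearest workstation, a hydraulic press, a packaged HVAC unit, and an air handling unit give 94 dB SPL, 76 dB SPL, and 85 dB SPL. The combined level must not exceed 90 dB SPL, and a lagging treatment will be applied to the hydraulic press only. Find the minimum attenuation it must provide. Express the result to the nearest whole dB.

Everything except the hydraulic press sums to 10^(76/10) + 10^(85/10) = 3.560e+08 in linear terms, 85.51 dB SPL.
The limit corresponds to 10^(90/10) = 1.000e+09; subtracting the fixed part leaves 6.440e+08 for the hydraulic press, i.e. 88.09 dB SPL.
Required insertion loss = 94 − 88.09 = 5.91 dB.

6 dB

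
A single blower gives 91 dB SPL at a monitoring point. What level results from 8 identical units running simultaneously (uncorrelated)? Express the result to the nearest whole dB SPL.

N identical incoherent sources raise the level by 10·log₁₀ N.
L_total = 91 + 10·log₁₀(8) = 91 + 9.031 = 100.03 dB SPL.

100 dB SPL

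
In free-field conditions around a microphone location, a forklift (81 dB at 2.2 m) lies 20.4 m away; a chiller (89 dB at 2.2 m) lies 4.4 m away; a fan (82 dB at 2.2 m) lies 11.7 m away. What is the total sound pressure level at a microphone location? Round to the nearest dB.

83 dB

Propagate each source to the receiver with L = L_ref − 20·log₁₀(r/r_ref), then add intensities.
forklift: 81 − 20·log₁₀(20.4/2.2) = 81 − 19.34 = 61.66 dB.
chiller: 89 − 20·log₁₀(4.4/2.2) = 89 − 6.02 = 82.98 dB.
fan: 82 − 20·log₁₀(11.7/2.2) = 82 − 14.52 = 67.48 dB.
Σ 10^(L/10) = 2.056e+08 → L_total = 10·log₁₀(2.056e+08) = 83.13 dB.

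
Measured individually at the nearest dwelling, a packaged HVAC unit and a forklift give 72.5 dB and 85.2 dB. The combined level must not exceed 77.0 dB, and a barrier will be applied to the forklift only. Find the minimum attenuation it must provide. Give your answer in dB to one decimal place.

Everything except the forklift sums to 10^(72.5/10) = 1.778e+07 in linear terms, 72.50 dB.
To meet 77.0 dB overall, the treated forklift may contribute at most 10^(77.0/10) − 1.778e+07 = 3.234e+07, i.e. 75.10 dB.
So the forklift must be reduced from 85.2 to 75.10 dB: IL = 10.10 dB.

10.1 dB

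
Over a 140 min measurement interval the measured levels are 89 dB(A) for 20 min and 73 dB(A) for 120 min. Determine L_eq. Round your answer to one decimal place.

81.2 dB(A)

L_eq = 10·log₁₀[(1/T)·Σ tᵢ·10^(Lᵢ/10)] with T = 140 min.
Σ tᵢ·10^(Lᵢ/10) = 20·10^(89/10) + 120·10^(73/10) = 1.828e+10.
L_eq = 10·log₁₀(1.828e+10/140) = 81.16 dB(A).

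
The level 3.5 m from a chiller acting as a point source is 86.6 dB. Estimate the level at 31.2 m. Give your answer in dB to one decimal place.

Point-source attenuation: ΔL = 20·log₁₀(r₂/r₁) = 20·log₁₀(31.2/3.5) = 19.002 dB.
L₂ = 86.6 − 20·log₁₀(31.2/3.5) = 86.6 − 19.002 = 67.60 dB.

67.6 dB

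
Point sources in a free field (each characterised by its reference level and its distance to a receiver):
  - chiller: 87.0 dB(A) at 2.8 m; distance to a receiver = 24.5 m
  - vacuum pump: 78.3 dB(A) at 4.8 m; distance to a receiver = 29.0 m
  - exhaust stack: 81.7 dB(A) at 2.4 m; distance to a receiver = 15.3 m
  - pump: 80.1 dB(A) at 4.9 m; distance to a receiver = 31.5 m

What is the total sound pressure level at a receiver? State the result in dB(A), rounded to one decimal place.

Propagate each source to the receiver with L = L_ref − 20·log₁₀(r/r_ref), then add intensities.
chiller: 87.0 − 20·log₁₀(24.5/2.8) = 87.0 − 18.84 = 68.16 dB(A).
vacuum pump: 78.3 − 20·log₁₀(29.0/4.8) = 78.3 − 15.62 = 62.68 dB(A).
exhaust stack: 81.7 − 20·log₁₀(15.3/2.4) = 81.7 − 16.09 = 65.61 dB(A).
pump: 80.1 − 20·log₁₀(31.5/4.9) = 80.1 − 16.16 = 63.94 dB(A).
Σ 10^(L/10) = 1.451e+07 → L_total = 10·log₁₀(1.451e+07) = 71.62 dB(A).

71.6 dB(A)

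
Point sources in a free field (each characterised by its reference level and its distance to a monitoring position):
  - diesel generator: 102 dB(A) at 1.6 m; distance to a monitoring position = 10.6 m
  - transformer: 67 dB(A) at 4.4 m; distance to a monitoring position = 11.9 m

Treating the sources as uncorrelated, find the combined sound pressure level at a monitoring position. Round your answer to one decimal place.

85.6 dB(A)

First find each source's level at the receiver (point-source: −20·log₁₀(r/r_ref)), then combine on an intensity basis.
diesel generator: 102 − 20·log₁₀(10.6/1.6) = 102 − 16.42 = 85.58 dB(A).
transformer: 67 − 20·log₁₀(11.9/4.4) = 67 − 8.64 = 58.36 dB(A).
Σ 10^(L/10) = 3.618e+08 → L_total = 10·log₁₀(3.618e+08) = 85.58 dB(A).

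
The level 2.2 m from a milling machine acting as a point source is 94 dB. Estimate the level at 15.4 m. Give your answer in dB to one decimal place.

Point-source attenuation: ΔL = 20·log₁₀(r₂/r₁) = 20·log₁₀(15.4/2.2) = 16.902 dB.
L₂ = 94 − 20·log₁₀(15.4/2.2) = 94 − 16.902 = 77.10 dB.

77.1 dB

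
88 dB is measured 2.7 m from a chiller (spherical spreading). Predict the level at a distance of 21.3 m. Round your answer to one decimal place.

70.1 dB

Point-source attenuation: ΔL = 20·log₁₀(r₂/r₁) = 20·log₁₀(21.3/2.7) = 17.940 dB.
L₂ = 88 − 20·log₁₀(21.3/2.7) = 88 − 17.940 = 70.06 dB.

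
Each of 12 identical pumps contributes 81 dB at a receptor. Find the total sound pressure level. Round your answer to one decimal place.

91.8 dB

N identical incoherent sources raise the level by 10·log₁₀ N.
L_total = 81 + 10·log₁₀(12) = 81 + 10.792 = 91.79 dB.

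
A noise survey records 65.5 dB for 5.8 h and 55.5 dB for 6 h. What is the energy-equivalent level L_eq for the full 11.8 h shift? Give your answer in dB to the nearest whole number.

63 dB

L_eq = 10·log₁₀[(1/T)·Σ tᵢ·10^(Lᵢ/10)] with T = 11.8 h.
Σ tᵢ·10^(Lᵢ/10) = 5.8·10^(65.5/10) + 6·10^(55.5/10) = 2.271e+07.
L_eq = 10·log₁₀(2.271e+07/11.8) = 62.84 dB.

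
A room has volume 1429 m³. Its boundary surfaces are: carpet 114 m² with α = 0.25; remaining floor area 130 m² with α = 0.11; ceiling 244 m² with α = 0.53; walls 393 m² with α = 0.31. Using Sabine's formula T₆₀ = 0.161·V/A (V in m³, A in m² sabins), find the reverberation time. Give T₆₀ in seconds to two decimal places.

0.78 s

Total absorption A = 114·0.25 + 130·0.11 + 244·0.53 + 393·0.31 = 293.95 m² sabins.
T₆₀ = 0.161 × 1429 / 293.95 = 0.783 s.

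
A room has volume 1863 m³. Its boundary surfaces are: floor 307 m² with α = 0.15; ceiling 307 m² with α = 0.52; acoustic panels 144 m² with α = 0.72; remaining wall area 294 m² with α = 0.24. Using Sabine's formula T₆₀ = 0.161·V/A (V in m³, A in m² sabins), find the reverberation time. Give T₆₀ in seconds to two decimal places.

Summing Sᵢαᵢ: 307·0.15 + 307·0.52 + 144·0.72 + 294·0.24 = 379.93 m².
T₆₀ = 0.161 × 1863 / 379.93 = 0.789 s.

0.79 s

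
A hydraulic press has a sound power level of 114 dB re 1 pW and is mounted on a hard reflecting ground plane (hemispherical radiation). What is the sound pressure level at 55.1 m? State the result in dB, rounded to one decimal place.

71.2 dB

Free-field hemispherical radiation: L_p = L_w − 10·log₁₀(2π·r²), r = 55.1 m.
2π·r² = 1.908e+04 m², 10·log₁₀ of that is 42.805 dB.
L_p = 114 − 42.805 = 71.20 dB.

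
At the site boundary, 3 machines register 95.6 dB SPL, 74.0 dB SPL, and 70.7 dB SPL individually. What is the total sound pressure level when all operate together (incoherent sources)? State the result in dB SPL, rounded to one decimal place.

95.6 dB SPL

Incoherent sources combine by intensity addition: L_total = 10·log₁₀(Σ 10^(L_i/10)).
Σ 10^(L/10) = 10^(95.6/10) + 10^(74.0/10) + 10^(70.7/10) = 3.668e+09.
L_total = 10·log₁₀(3.668e+09) = 95.64 dB SPL.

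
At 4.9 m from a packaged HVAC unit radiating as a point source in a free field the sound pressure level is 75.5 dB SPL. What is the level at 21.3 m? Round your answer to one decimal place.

Spherical spreading from a point source gives a 20·log₁₀(r₂/r₁) drop.
L₂ = 75.5 − 20·log₁₀(21.3/4.9) = 75.5 − 12.764 = 62.74 dB SPL.

62.7 dB SPL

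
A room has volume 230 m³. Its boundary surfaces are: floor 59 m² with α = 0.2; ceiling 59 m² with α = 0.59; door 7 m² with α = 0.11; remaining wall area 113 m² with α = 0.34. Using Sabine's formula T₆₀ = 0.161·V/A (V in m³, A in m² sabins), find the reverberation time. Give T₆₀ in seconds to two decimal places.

Summing Sᵢαᵢ: 59·0.2 + 59·0.59 + 7·0.11 + 113·0.34 = 85.80 m².
T₆₀ = 0.161 × 230 / 85.80 = 0.432 s.

0.43 s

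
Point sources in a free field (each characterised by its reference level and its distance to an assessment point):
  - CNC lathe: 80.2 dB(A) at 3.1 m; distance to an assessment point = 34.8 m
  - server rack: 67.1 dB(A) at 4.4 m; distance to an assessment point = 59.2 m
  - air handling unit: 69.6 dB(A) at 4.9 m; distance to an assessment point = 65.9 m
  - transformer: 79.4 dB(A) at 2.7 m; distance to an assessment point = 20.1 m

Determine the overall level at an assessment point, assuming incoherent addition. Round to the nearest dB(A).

Propagate each source to the receiver with L = L_ref − 20·log₁₀(r/r_ref), then add intensities.
CNC lathe: 80.2 − 20·log₁₀(34.8/3.1) = 80.2 − 21.00 = 59.20 dB(A).
server rack: 67.1 − 20·log₁₀(59.2/4.4) = 67.1 − 22.58 = 44.52 dB(A).
air handling unit: 69.6 − 20·log₁₀(65.9/4.9) = 69.6 − 22.57 = 47.03 dB(A).
transformer: 79.4 − 20·log₁₀(20.1/2.7) = 79.4 − 17.44 = 61.96 dB(A).
Σ 10^(L/10) = 2.481e+06 → L_total = 10·log₁₀(2.481e+06) = 63.95 dB(A).

64 dB(A)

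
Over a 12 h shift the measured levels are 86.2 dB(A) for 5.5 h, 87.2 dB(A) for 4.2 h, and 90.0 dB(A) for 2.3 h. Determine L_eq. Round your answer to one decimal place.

The energy average is taken in the linear domain: L_eq = 10·log₁₀[(Σ tᵢ·10^(Lᵢ/10))/T], T = 12 h.
Σ tᵢ·10^(Lᵢ/10) = 5.5·10^(86.2/10) + 4.2·10^(87.2/10) + 2.3·10^(90.0/10) = 6.797e+09.
L_eq = 10·log₁₀(6.797e+09/12) = 87.53 dB(A).

87.5 dB(A)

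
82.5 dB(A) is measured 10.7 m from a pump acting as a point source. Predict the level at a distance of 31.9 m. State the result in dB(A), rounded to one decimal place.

73.0 dB(A)

For a point source, L₂ = L₁ − 20·log₁₀(r₂/r₁).
L₂ = 82.5 − 20·log₁₀(31.9/10.7) = 82.5 − 9.488 = 73.01 dB(A).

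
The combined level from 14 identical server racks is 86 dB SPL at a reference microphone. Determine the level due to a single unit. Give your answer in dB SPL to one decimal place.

74.5 dB SPL

14 equal contributions raise the level by 10·log₁₀ 14 = 11.461 dB, so each unit alone gives 86 − 11.461.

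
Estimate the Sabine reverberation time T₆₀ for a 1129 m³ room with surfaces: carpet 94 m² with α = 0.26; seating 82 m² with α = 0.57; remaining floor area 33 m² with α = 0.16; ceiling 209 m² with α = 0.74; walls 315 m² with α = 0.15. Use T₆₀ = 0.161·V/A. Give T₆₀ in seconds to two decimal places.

A = Σ Sᵢαᵢ = 94·0.26 + 82·0.57 + 33·0.16 + 209·0.74 + 315·0.15 = 278.37 m².
T₆₀ = 0.161 × 1129 / 278.37 = 0.653 s.

0.65 s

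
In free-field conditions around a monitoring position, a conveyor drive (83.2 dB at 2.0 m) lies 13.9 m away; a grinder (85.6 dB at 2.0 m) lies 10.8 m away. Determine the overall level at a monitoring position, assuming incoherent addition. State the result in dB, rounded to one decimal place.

72.2 dB

Apply inverse-square spreading to bring every level to the receiver, then sum 10^(L/10).
conveyor drive: 83.2 − 20·log₁₀(13.9/2.0) = 83.2 − 16.84 = 66.36 dB.
grinder: 85.6 − 20·log₁₀(10.8/2.0) = 85.6 − 14.65 = 70.95 dB.
Σ 10^(L/10) = 1.678e+07 → L_total = 10·log₁₀(1.678e+07) = 72.25 dB.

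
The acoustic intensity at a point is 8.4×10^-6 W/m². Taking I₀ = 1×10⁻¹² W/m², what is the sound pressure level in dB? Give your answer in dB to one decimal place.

69.2 dB

Dividing by I₀ shifts the exponent by 12: I/I₀ = 8.4×10^6.
L = 10·(0.9243 + 6) = 69.24 dB.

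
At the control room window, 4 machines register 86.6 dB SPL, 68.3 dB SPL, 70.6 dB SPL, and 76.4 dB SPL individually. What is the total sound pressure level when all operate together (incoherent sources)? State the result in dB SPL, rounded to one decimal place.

For uncorrelated sources the intensities add, so convert each level to linear form, sum, and take 10·log₁₀ of the total.
Σ 10^(L/10) = 10^(86.6/10) + 10^(68.3/10) + 10^(70.6/10) + 10^(76.4/10) = 5.190e+08.
L_total = 10·log₁₀(5.190e+08) = 87.15 dB SPL.

87.2 dB SPL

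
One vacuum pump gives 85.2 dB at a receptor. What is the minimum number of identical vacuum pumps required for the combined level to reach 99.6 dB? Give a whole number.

Need L₁ + 10·log₁₀ N ≥ 99.6, i.e. log₁₀ N ≥ 1.44.
N ≥ 10^(14.4/10) = 27.542, so N = 28.

28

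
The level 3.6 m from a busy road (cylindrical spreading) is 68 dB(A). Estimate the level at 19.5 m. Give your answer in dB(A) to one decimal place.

60.7 dB(A)

For a line source, L₂ = L₁ − 10·log₁₀(r₂/r₁).
L₂ = 68 − 10·log₁₀(19.5/3.6) = 68 − 7.337 = 60.66 dB(A).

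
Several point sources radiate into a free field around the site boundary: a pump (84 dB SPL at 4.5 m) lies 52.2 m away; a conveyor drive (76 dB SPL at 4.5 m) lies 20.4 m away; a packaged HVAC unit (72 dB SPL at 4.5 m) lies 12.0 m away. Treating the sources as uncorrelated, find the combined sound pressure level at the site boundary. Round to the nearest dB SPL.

68 dB SPL

Propagate each source to the receiver with L = L_ref − 20·log₁₀(r/r_ref), then add intensities.
pump: 84 − 20·log₁₀(52.2/4.5) = 84 − 21.29 = 62.71 dB SPL.
conveyor drive: 76 − 20·log₁₀(20.4/4.5) = 76 − 13.13 = 62.87 dB SPL.
packaged HVAC unit: 72 − 20·log₁₀(12.0/4.5) = 72 − 8.52 = 63.48 dB SPL.
Σ 10^(L/10) = 6.033e+06 → L_total = 10·log₁₀(6.033e+06) = 67.81 dB SPL.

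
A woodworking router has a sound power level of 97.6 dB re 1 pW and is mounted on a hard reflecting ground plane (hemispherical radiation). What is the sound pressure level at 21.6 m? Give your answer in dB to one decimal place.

62.9 dB

The power spreads over a hemisphere of area 2π·r², so L_p = L_w − 10·log₁₀(2π·r²).
2π·r² = 2931 m², 10·log₁₀ of that is 34.671 dB.
L_p = 97.6 − 34.671 = 62.93 dB.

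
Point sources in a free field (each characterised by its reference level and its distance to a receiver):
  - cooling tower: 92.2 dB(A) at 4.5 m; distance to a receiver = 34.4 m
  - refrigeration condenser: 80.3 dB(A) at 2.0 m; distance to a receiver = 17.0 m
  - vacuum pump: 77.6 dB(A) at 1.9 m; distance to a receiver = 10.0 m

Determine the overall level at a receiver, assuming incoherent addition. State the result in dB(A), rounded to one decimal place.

First find each source's level at the receiver (point-source: −20·log₁₀(r/r_ref)), then combine on an intensity basis.
cooling tower: 92.2 − 20·log₁₀(34.4/4.5) = 92.2 − 17.67 = 74.53 dB(A).
refrigeration condenser: 80.3 − 20·log₁₀(17.0/2.0) = 80.3 − 18.59 = 61.71 dB(A).
vacuum pump: 77.6 − 20·log₁₀(10.0/1.9) = 77.6 − 14.42 = 63.18 dB(A).
Σ 10^(L/10) = 3.196e+07 → L_total = 10·log₁₀(3.196e+07) = 75.05 dB(A).

75.0 dB(A)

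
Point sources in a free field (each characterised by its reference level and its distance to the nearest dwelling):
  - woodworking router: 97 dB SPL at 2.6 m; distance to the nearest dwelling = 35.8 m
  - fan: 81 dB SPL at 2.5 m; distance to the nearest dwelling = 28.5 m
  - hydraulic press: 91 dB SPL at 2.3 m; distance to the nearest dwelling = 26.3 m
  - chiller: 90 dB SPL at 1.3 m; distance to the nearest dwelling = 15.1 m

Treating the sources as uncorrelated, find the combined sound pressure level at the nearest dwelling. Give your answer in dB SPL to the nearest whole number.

Propagate each source to the receiver with L = L_ref − 20·log₁₀(r/r_ref), then add intensities.
woodworking router: 97 − 20·log₁₀(35.8/2.6) = 97 − 22.78 = 74.22 dB SPL.
fan: 81 − 20·log₁₀(28.5/2.5) = 81 − 21.14 = 59.86 dB SPL.
hydraulic press: 91 − 20·log₁₀(26.3/2.3) = 91 − 21.16 = 69.84 dB SPL.
chiller: 90 − 20·log₁₀(15.1/1.3) = 90 − 21.30 = 68.70 dB SPL.
Σ 10^(L/10) = 4.444e+07 → L_total = 10·log₁₀(4.444e+07) = 76.48 dB SPL.

76 dB SPL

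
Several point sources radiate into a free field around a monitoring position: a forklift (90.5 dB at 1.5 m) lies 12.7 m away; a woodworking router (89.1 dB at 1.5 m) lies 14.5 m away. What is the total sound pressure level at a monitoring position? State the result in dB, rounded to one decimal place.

73.9 dB

Apply inverse-square spreading to bring every level to the receiver, then sum 10^(L/10).
forklift: 90.5 − 20·log₁₀(12.7/1.5) = 90.5 − 18.55 = 71.95 dB.
woodworking router: 89.1 − 20·log₁₀(14.5/1.5) = 89.1 − 19.71 = 69.39 dB.
Σ 10^(L/10) = 2.435e+07 → L_total = 10·log₁₀(2.435e+07) = 73.87 dB.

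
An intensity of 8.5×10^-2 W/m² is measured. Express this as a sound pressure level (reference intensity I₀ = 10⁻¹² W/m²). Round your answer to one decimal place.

109.3 dB

Dividing by I₀ shifts the exponent by 12: I/I₀ = 8.5×10^10.
L = 10·(0.9294 + 10) = 109.29 dB.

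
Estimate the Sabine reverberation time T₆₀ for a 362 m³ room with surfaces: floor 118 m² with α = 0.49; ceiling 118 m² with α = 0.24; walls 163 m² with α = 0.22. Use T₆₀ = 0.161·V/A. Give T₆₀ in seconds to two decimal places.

0.48 s

Summing Sᵢαᵢ: 118·0.49 + 118·0.24 + 163·0.22 = 122.00 m².
T₆₀ = 0.161 × 362 / 122.00 = 0.478 s.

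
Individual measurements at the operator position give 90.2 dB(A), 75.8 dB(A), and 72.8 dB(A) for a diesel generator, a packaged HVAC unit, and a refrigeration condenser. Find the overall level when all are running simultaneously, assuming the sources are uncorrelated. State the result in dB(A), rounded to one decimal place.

For uncorrelated sources the intensities add, so convert each level to linear form, sum, and take 10·log₁₀ of the total.
Σ 10^(L/10) = 10^(90.2/10) + 10^(75.8/10) + 10^(72.8/10) = 1.104e+09.
L_total = 10·log₁₀(1.104e+09) = 90.43 dB(A).

90.4 dB(A)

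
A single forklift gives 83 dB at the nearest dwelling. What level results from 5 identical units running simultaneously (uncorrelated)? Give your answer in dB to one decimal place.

With 5 equal, uncorrelated contributions the intensity is 5× that of one unit, giving a rise of 10·log₁₀ 5.
L_total = 83 + 10·log₁₀(5) = 83 + 6.990 = 89.99 dB.

90.0 dB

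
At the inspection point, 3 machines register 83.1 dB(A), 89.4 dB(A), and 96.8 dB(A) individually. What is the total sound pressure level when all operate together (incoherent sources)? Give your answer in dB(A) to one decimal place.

97.7 dB(A)

Incoherent sources combine by intensity addition: L_total = 10·log₁₀(Σ 10^(L_i/10)).
Σ 10^(L/10) = 10^(83.1/10) + 10^(89.4/10) + 10^(96.8/10) = 5.861e+09.
L_total = 10·log₁₀(5.861e+09) = 97.68 dB(A).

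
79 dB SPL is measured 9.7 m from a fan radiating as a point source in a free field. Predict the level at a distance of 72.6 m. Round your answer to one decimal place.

Point-source attenuation: ΔL = 20·log₁₀(r₂/r₁) = 20·log₁₀(72.6/9.7) = 17.483 dB.
L₂ = 79 − 20·log₁₀(72.6/9.7) = 79 − 17.483 = 61.52 dB SPL.

61.5 dB SPL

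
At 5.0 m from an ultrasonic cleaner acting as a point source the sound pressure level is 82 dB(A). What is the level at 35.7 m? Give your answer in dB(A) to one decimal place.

For a point source, L₂ = L₁ − 20·log₁₀(r₂/r₁).
L₂ = 82 − 20·log₁₀(35.7/5.0) = 82 − 17.074 = 64.93 dB(A).

64.9 dB(A)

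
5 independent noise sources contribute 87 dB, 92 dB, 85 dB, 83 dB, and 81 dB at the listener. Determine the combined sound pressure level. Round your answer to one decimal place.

Incoherent sources combine by intensity addition: L_total = 10·log₁₀(Σ 10^(L_i/10)).
Σ 10^(L/10) = 10^(87/10) + 10^(92/10) + 10^(85/10) + 10^(83/10) + 10^(81/10) = 2.728e+09.
L_total = 10·log₁₀(2.728e+09) = 94.36 dB.

94.4 dB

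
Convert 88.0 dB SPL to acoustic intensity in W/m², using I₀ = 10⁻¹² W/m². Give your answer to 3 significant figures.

0.000631 W/m²

L = 10·log₁₀(I/I₀) ⇒ I = I₀·10^(L/10) = 10⁻¹² × 10^8.80.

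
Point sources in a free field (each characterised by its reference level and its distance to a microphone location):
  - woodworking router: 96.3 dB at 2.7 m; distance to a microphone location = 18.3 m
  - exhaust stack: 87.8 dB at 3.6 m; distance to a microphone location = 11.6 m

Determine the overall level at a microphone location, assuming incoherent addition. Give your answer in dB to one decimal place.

Propagate each source to the receiver with L = L_ref − 20·log₁₀(r/r_ref), then add intensities.
woodworking router: 96.3 − 20·log₁₀(18.3/2.7) = 96.3 − 16.62 = 79.68 dB.
exhaust stack: 87.8 − 20·log₁₀(11.6/3.6) = 87.8 − 10.16 = 77.64 dB.
Σ 10^(L/10) = 1.509e+08 → L_total = 10·log₁₀(1.509e+08) = 81.79 dB.

81.8 dB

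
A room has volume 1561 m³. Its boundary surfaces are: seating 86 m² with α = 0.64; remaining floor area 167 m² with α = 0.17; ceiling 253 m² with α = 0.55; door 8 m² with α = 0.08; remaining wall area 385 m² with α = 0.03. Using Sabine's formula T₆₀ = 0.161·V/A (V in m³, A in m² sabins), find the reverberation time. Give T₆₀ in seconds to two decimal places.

Summing Sᵢαᵢ: 86·0.64 + 167·0.17 + 253·0.55 + 8·0.08 + 385·0.03 = 234.77 m².
T₆₀ = 0.161·V/A = 0.161·1561/234.77 = 1.070 s.

1.07 s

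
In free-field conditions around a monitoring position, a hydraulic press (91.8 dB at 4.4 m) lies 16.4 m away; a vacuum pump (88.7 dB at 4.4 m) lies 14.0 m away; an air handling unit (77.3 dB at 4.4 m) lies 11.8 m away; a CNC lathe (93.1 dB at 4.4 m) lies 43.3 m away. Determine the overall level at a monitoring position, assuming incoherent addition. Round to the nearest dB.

83 dB

Apply inverse-square spreading to bring every level to the receiver, then sum 10^(L/10).
hydraulic press: 91.8 − 20·log₁₀(16.4/4.4) = 91.8 − 11.43 = 80.37 dB.
vacuum pump: 88.7 − 20·log₁₀(14.0/4.4) = 88.7 − 10.05 = 78.65 dB.
air handling unit: 77.3 − 20·log₁₀(11.8/4.4) = 77.3 − 8.57 = 68.73 dB.
CNC lathe: 93.1 − 20·log₁₀(43.3/4.4) = 93.1 − 19.86 = 73.24 dB.
Σ 10^(L/10) = 2.107e+08 → L_total = 10·log₁₀(2.107e+08) = 83.24 dB.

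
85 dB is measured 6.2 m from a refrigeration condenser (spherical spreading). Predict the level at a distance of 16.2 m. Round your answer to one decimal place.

76.7 dB

For a point source, L₂ = L₁ − 20·log₁₀(r₂/r₁).
L₂ = 85 − 20·log₁₀(16.2/6.2) = 85 − 8.342 = 76.66 dB.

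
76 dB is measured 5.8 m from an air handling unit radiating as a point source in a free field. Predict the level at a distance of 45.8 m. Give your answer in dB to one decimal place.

Spherical spreading from a point source gives a 20·log₁₀(r₂/r₁) drop.
L₂ = 76 − 20·log₁₀(45.8/5.8) = 76 − 17.949 = 58.05 dB.

58.1 dB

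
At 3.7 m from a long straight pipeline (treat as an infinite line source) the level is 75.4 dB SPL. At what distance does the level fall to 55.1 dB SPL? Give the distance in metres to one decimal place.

396.5 m

Line-source spreading drops the level by 10·log₁₀(r₂/r₁); inverting, r₂/r₁ = 10^(ΔL/10).
r₂ = 3.7·10^((75.4−55.1)/10) = 3.7·10^(20.3/10) = 396.46 m.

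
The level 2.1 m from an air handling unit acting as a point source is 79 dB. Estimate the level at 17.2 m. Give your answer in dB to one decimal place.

Spherical spreading from a point source gives a 20·log₁₀(r₂/r₁) drop.
L₂ = 79 − 20·log₁₀(17.2/2.1) = 79 − 18.266 = 60.73 dB.

60.7 dB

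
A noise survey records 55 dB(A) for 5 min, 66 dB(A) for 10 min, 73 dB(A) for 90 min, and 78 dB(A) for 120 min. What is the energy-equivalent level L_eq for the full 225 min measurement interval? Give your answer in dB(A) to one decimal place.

76.2 dB(A)

The energy average is taken in the linear domain: L_eq = 10·log₁₀[(Σ tᵢ·10^(Lᵢ/10))/T], T = 225 min.
Σ tᵢ·10^(Lᵢ/10) = 5·10^(55/10) + 10·10^(66/10) + 90·10^(73/10) + 120·10^(78/10) = 9.409e+09.
L_eq = 10·log₁₀(9.409e+09/225) = 76.21 dB(A).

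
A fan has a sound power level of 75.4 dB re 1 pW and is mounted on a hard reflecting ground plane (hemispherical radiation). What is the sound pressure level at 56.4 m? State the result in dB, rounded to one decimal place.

32.4 dB

Free-field hemispherical radiation: L_p = L_w − 10·log₁₀(2π·r²), r = 56.4 m.
2π·r² = 1.999e+04 m², 10·log₁₀ of that is 43.007 dB.
L_p = 75.4 − 43.007 = 32.39 dB.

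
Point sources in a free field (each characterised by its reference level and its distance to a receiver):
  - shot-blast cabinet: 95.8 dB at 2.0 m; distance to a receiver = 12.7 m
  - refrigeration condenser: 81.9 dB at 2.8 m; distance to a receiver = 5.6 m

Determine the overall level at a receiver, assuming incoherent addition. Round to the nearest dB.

81 dB

Propagate each source to the receiver with L = L_ref − 20·log₁₀(r/r_ref), then add intensities.
shot-blast cabinet: 95.8 − 20·log₁₀(12.7/2.0) = 95.8 − 16.06 = 79.74 dB.
refrigeration condenser: 81.9 − 20·log₁₀(5.6/2.8) = 81.9 − 6.02 = 75.88 dB.
Σ 10^(L/10) = 1.330e+08 → L_total = 10·log₁₀(1.330e+08) = 81.24 dB.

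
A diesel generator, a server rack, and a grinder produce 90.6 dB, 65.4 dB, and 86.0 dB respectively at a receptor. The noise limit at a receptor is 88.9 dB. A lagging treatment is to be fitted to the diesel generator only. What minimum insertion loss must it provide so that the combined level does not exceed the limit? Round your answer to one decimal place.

4.9 dB

Everything except the diesel generator sums to 10^(65.4/10) + 10^(86.0/10) = 4.016e+08 in linear terms, 86.04 dB.
The limit corresponds to 10^(88.9/10) = 7.762e+08; subtracting the fixed part leaves 3.747e+08 for the diesel generator, i.e. 85.74 dB.
Required insertion loss = 90.6 − 85.74 = 4.86 dB.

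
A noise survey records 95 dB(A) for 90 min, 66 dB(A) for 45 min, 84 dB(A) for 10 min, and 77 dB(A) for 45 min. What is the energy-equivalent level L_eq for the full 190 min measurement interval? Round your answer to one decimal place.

The energy average is taken in the linear domain: L_eq = 10·log₁₀[(Σ tᵢ·10^(Lᵢ/10))/T], T = 190 min.
Σ tᵢ·10^(Lᵢ/10) = 90·10^(95/10) + 45·10^(66/10) + 10·10^(84/10) + 45·10^(77/10) = 2.896e+11.
L_eq = 10·log₁₀(2.896e+11/190) = 91.83 dB(A).

91.8 dB(A)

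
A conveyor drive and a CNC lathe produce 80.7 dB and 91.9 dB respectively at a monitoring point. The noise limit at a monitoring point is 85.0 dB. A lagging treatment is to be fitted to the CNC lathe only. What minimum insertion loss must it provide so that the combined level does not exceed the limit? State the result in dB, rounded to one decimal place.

Everything except the CNC lathe sums to 10^(80.7/10) = 1.175e+08 in linear terms, 80.70 dB.
The limit corresponds to 10^(85.0/10) = 3.162e+08; subtracting the fixed part leaves 1.987e+08 for the CNC lathe, i.e. 82.98 dB.
Required insertion loss = 91.9 − 82.98 = 8.92 dB.

8.9 dB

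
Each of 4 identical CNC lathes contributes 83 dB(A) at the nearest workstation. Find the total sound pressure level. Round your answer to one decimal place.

L_total = L₁ + 10·log₁₀ N for N identical incoherent sources.
L_total = 83 + 10·log₁₀(4) = 83 + 6.021 = 89.02 dB(A).

89.0 dB(A)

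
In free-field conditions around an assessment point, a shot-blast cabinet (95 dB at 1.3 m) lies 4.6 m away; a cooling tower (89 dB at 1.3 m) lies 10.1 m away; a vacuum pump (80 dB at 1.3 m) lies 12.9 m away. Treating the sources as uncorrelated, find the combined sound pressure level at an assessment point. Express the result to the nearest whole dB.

84 dB

First find each source's level at the receiver (point-source: −20·log₁₀(r/r_ref)), then combine on an intensity basis.
shot-blast cabinet: 95 − 20·log₁₀(4.6/1.3) = 95 − 10.98 = 84.02 dB.
cooling tower: 89 − 20·log₁₀(10.1/1.3) = 89 − 17.81 = 71.19 dB.
vacuum pump: 80 − 20·log₁₀(12.9/1.3) = 80 − 19.93 = 60.07 dB.
Σ 10^(L/10) = 2.667e+08 → L_total = 10·log₁₀(2.667e+08) = 84.26 dB.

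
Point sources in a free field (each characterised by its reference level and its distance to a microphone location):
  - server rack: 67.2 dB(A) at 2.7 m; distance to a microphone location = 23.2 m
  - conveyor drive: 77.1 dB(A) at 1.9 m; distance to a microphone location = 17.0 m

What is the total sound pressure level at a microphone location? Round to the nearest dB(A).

59 dB(A)

Apply inverse-square spreading to bring every level to the receiver, then sum 10^(L/10).
server rack: 67.2 − 20·log₁₀(23.2/2.7) = 67.2 − 18.68 = 48.52 dB(A).
conveyor drive: 77.1 − 20·log₁₀(17.0/1.9) = 77.1 − 19.03 = 58.07 dB(A).
Σ 10^(L/10) = 7.117e+05 → L_total = 10·log₁₀(7.117e+05) = 58.52 dB(A).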